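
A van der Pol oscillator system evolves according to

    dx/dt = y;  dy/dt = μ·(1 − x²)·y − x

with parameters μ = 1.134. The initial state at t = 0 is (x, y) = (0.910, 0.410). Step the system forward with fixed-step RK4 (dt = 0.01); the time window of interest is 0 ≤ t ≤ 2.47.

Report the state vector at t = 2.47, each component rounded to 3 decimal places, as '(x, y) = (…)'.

t=0.000: state=(0.910, 0.410)
step 1 (dt=0.01): k1=(0.410, -0.830), k2=(0.406, -0.835), k3=(0.406, -0.835), k4=(0.402, -0.839); state += dt/6·(k1+2k2+2k3+k4)
t=0.010: state=(0.914, 0.402)
t=0.020: state=(0.918, 0.393)
t=0.030: state=(0.922, 0.385)
continuing one RK4 step at a time; state shown every 10 steps (Δt=0.1):
t=0.100: state=(0.947, 0.323)
t=0.200: state=(0.974, 0.229)
t=0.300: state=(0.992, 0.131)
t=0.400: state=(1.001, 0.032)
t=0.500: state=(0.999, -0.068)
t=0.600: state=(0.987, -0.168)
t=0.700: state=(0.965, -0.267)
t=0.800: state=(0.934, -0.365)
t=0.900: state=(0.892, -0.464)
t=1.000: state=(0.841, -0.566)
t=1.100: state=(0.779, -0.671)
t=1.200: state=(0.706, -0.782)
t=1.300: state=(0.622, -0.902)
t=1.400: state=(0.525, -1.033)
t=1.500: state=(0.415, -1.177)
t=1.600: state=(0.289, -1.337)
t=1.700: state=(0.147, -1.513)
t=1.800: state=(-0.014, -1.701)
t=1.900: state=(-0.193, -1.891)
t=2.000: state=(-0.391, -2.067)
t=2.100: state=(-0.605, -2.199)
t=2.200: state=(-0.828, -2.249)
t=2.300: state=(-1.051, -2.184)
t=2.400: state=(-1.261, -1.987)
t=2.470: state=(-1.393, -1.780)

(x, y) = (-1.393, -1.780)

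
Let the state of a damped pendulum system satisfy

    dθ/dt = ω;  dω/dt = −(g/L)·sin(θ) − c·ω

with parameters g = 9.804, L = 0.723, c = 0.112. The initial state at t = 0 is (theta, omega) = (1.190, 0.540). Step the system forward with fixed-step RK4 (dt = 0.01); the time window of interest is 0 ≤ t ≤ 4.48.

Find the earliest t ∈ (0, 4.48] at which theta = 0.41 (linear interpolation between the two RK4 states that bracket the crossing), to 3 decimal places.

t=0.000: state=(1.190, 0.540)
step 1 (dt=0.01): k1=(0.540, -12.649), k2=(0.477, -12.656), k3=(0.477, -12.654), k4=(0.413, -12.659); state += dt/6·(k1+2k2+2k3+k4)
t=0.010: state=(1.195, 0.413)
t=0.020: state=(1.198, 0.287)
t=0.030: state=(1.201, 0.160)
continuing one RK4 step at a time; state shown every 20 steps (Δt=0.2):
t=0.200: state=(1.048, -1.928)
t=0.400: state=(0.460, -3.751)
t=0.410: state=(0.422, -3.804)
next step: t=0.420: state=(0.384, -3.853) — theta has crossed 0.41
linear interpolation between t=0.410 (0.42227) and t=0.420 (0.38398) → t≈0.413

t = 0.413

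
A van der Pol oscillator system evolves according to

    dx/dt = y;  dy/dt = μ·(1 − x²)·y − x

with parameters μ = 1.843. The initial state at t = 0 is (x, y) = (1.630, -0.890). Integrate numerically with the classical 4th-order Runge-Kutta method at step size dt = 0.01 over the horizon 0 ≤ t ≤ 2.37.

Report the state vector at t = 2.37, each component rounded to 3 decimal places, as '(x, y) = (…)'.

t=0.000: state=(1.630, -0.890)
step 1 (dt=0.01): k1=(-0.890, 1.088), k2=(-0.885, 1.052), k3=(-0.885, 1.053), k4=(-0.879, 1.018); state += dt/6·(k1+2k2+2k3+k4)
t=0.010: state=(1.621, -0.879)
t=0.020: state=(1.612, -0.870)
t=0.030: state=(1.604, -0.860)
continuing one RK4 step at a time; state shown every 10 steps (Δt=0.1):
t=0.100: state=(1.545, -0.811)
t=0.200: state=(1.466, -0.777)
t=0.300: state=(1.389, -0.772)
t=0.400: state=(1.311, -0.789)
t=0.500: state=(1.231, -0.825)
t=0.600: state=(1.146, -0.879)
t=0.700: state=(1.054, -0.953)
t=0.800: state=(0.954, -1.052)
t=0.900: state=(0.843, -1.182)
t=1.000: state=(0.716, -1.351)
t=1.100: state=(0.571, -1.572)
t=1.200: state=(0.400, -1.861)
t=1.300: state=(0.196, -2.232)
t=1.400: state=(-0.049, -2.687)
t=1.500: state=(-0.343, -3.185)
t=1.600: state=(-0.683, -3.590)
t=1.700: state=(-1.050, -3.663)
t=1.800: state=(-1.398, -3.214)
t=1.900: state=(-1.679, -2.350)
t=2.000: state=(-1.867, -1.429)
t=2.100: state=(-1.972, -0.717)
t=2.200: state=(-2.019, -0.259)
t=2.300: state=(-2.030, 0.008)
t=2.370: state=(-2.025, 0.122)

(x, y) = (-2.025, 0.122)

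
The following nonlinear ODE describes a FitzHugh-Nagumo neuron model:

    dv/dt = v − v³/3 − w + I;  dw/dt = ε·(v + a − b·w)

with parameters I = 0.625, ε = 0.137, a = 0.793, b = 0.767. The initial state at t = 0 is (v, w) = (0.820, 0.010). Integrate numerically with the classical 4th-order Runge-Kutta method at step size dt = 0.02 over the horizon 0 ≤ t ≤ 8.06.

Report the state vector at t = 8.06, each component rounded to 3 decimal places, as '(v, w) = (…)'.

(v, w) = (0.699, 1.596)

t=0.000: state=(0.820, 0.010)
step 1 (dt=0.02): k1=(1.251, 0.220), k2=(1.253, 0.221), k3=(1.253, 0.221), k4=(1.254, 0.223); state += dt/6·(k1+2k2+2k3+k4)
t=0.020: state=(0.845, 0.014)
t=0.040: state=(0.870, 0.019)
t=0.060: state=(0.895, 0.023)
continuing one RK4 step at a time; state shown every 25 steps (Δt=0.5):
t=0.500: state=(1.406, 0.138)
t=1.000: state=(1.728, 0.290)
t=1.500: state=(1.806, 0.447)
t=2.000: state=(1.785, 0.597)
t=2.500: state=(1.734, 0.737)
t=3.000: state=(1.673, 0.866)
t=3.500: state=(1.607, 0.984)
t=4.000: state=(1.538, 1.091)
t=4.500: state=(1.466, 1.189)
t=5.000: state=(1.390, 1.276)
t=5.500: state=(1.309, 1.354)
t=6.000: state=(1.222, 1.422)
t=6.500: state=(1.125, 1.480)
t=7.000: state=(1.015, 1.529)
t=7.500: state=(0.885, 1.567)
t=8.000: state=(0.722, 1.594)
t=8.060: state=(0.699, 1.596)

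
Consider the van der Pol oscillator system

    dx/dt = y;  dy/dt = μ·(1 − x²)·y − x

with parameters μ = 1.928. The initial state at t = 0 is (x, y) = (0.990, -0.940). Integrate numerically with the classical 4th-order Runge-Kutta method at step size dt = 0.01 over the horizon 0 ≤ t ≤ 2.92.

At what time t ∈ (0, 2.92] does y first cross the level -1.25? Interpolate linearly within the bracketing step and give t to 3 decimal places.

t=0.000: state=(0.990, -0.940)
step 1 (dt=0.01): k1=(-0.940, -1.026), k2=(-0.945, -1.038), k3=(-0.945, -1.039), k4=(-0.950, -1.051); state += dt/6·(k1+2k2+2k3+k4)
t=0.010: state=(0.981, -0.950)
t=0.020: state=(0.971, -0.961)
t=0.030: state=(0.961, -0.972)
continuing one RK4 step at a time; state shown every 10 steps (Δt=0.1):
t=0.100: state=(0.890, -1.056)
t=0.200: state=(0.778, -1.206)
t=0.220: state=(0.753, -1.241)
next step: t=0.230: state=(0.741, -1.259) — y has crossed -1.25
linear interpolation between t=0.220 (-1.24055) and t=0.230 (-1.25867) → t≈0.225

t = 0.225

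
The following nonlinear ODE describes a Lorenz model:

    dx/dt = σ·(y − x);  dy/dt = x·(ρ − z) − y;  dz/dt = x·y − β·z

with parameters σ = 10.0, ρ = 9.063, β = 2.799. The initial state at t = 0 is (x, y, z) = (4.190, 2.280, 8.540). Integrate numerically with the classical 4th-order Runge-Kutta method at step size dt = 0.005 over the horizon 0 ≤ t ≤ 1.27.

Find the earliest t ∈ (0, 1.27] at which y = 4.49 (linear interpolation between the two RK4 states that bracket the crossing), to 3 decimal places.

t = 0.406

t=0.000: state=(4.190, 2.280, 8.540)
step 1 (dt=0.005): k1=(-19.100, -0.089, -14.350), k2=(-18.625, 0.035, -14.360), k3=(-18.634, 0.036, -14.356), k4=(-18.167, 0.157, -14.361); state += dt/6·(k1+2k2+2k3+k4)
t=0.005: state=(4.097, 2.280, 8.468)
t=0.010: state=(4.008, 2.282, 8.396)
t=0.015: state=(3.924, 2.284, 8.325)
continuing one RK4 step at a time; state shown every 10 steps (Δt=0.05):
t=0.050: state=(3.446, 2.330, 7.829)
t=0.100: state=(3.033, 2.462, 7.165)
t=0.150: state=(2.847, 2.655, 6.578)
t=0.200: state=(2.823, 2.903, 6.084)
t=0.250: state=(2.917, 3.206, 5.698)
t=0.300: state=(3.105, 3.564, 5.429)
t=0.350: state=(3.372, 3.977, 5.289)
t=0.400: state=(3.706, 4.435, 5.294)
t=0.405: state=(3.743, 4.483, 5.303)
next step: t=0.410: state=(3.780, 4.531, 5.313) — y has crossed 4.49
linear interpolation between t=0.405 (4.48301) and t=0.410 (4.53110) → t≈0.406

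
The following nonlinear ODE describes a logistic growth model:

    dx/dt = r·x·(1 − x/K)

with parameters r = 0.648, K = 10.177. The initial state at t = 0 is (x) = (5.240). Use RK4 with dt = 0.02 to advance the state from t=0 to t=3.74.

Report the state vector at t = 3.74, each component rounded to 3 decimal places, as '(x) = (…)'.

(x) = (9.393)

t=0.000: state=(5.240)
step 1 (dt=0.02): k1=(1.647), k2=(1.647), k3=(1.647), k4=(1.647); state += dt/6·(k1+2k2+2k3+k4)
t=0.020: state=(5.273)
t=0.040: state=(5.306)
t=0.060: state=(5.339)
continuing one RK4 step at a time; state shown every 10 steps (Δt=0.2):
t=0.200: state=(5.568)
t=0.400: state=(5.893)
t=0.600: state=(6.211)
t=0.800: state=(6.519)
t=1.000: state=(6.817)
t=1.200: state=(7.102)
t=1.400: state=(7.373)
t=1.600: state=(7.628)
t=1.800: state=(7.868)
t=2.000: state=(8.091)
t=2.200: state=(8.298)
t=2.400: state=(8.488)
t=2.600: state=(8.663)
t=2.800: state=(8.823)
t=3.000: state=(8.968)
t=3.200: state=(9.099)
t=3.400: state=(9.218)
t=3.600: state=(9.325)
t=3.740: state=(9.393)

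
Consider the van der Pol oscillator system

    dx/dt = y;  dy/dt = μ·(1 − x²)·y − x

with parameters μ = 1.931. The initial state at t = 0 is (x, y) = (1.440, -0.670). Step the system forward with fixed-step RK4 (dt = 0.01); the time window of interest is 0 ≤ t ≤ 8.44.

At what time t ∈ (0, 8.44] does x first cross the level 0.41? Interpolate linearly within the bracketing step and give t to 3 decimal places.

t=0.000: state=(1.440, -0.670)
step 1 (dt=0.01): k1=(-0.670, -0.051), k2=(-0.670, -0.060), k3=(-0.670, -0.060), k4=(-0.671, -0.068); state += dt/6·(k1+2k2+2k3+k4)
t=0.010: state=(1.433, -0.671)
t=0.020: state=(1.427, -0.671)
t=0.030: state=(1.420, -0.672)
continuing one RK4 step at a time; state shown every 50 steps (Δt=0.5):
t=0.500: state=(1.068, -0.882)
t=1.000: state=(0.460, -1.734)
t=1.020: state=(0.424, -1.798)
next step: t=1.030: state=(0.406, -1.831) — x has crossed 0.41
linear interpolation between t=1.020 (0.42420) and t=1.030 (0.40605) → t≈1.028

t = 1.028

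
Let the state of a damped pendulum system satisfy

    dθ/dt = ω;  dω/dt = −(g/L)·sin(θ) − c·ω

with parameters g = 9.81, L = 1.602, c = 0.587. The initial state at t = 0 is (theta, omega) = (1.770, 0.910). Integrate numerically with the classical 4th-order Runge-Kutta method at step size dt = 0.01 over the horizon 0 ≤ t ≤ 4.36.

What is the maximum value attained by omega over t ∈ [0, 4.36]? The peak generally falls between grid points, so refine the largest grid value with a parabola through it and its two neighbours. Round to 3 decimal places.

max omega = 2.188

t=0.000: state=(1.770, 0.910)
step 1 (dt=0.01): k1=(0.910, -6.537), k2=(0.877, -6.512), k3=(0.877, -6.512), k4=(0.845, -6.488); state += dt/6·(k1+2k2+2k3+k4)
t=0.010: state=(1.779, 0.845)
t=0.020: state=(1.787, 0.780)
t=0.030: state=(1.794, 0.716)
continuing one RK4 step at a time; state shown every 20 steps (Δt=0.2):
t=0.200: state=(1.827, -0.311)
t=0.400: state=(1.654, -1.410)
t=0.600: state=(1.270, -2.397)
t=0.800: state=(0.714, -3.090)
t=1.000: state=(0.075, -3.180)
t=1.200: state=(-0.510, -2.564)
t=1.400: state=(-0.921, -1.508)
t=1.600: state=(-1.107, -0.349)
t=1.800: state=(-1.067, 0.722)
t=2.000: state=(-0.832, 1.587)
t=2.200: state=(-0.455, 2.105)
t=2.400: state=(-0.022, 2.139)
t=2.600: state=(0.368, 1.691)
t=2.800: state=(0.634, 0.936)
t=3.000: state=(0.736, 0.088)
t=3.200: state=(0.674, -0.681)
t=3.400: state=(0.477, -1.241)
t=3.600: state=(0.199, -1.487)
t=3.800: state=(-0.094, -1.378)
t=4.000: state=(-0.332, -0.971)
t=4.200: state=(-0.471, -0.401)
t=4.360: state=(-0.497, 0.076)
largest grid value and its neighbours: omega(2.300)=2.18672, omega(2.310)=2.18775, omega(2.320)=2.18748
parabola through these three points peaks at t≈2.313 with omega≈2.18781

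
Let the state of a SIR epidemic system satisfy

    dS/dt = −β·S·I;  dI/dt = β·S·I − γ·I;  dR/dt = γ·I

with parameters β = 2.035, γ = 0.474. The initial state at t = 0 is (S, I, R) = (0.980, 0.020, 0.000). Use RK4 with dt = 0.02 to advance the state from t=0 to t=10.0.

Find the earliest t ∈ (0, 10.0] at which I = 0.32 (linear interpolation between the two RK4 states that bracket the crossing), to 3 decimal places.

t=0.000: state=(0.980, 0.020, 0.000)
step 1 (dt=0.02): k1=(-0.040, 0.030, 0.009), k2=(-0.040, 0.031, 0.010), k3=(-0.040, 0.031, 0.010), k4=(-0.041, 0.031, 0.010); state += dt/6·(k1+2k2+2k3+k4)
t=0.020: state=(0.979, 0.021, 0.000)
t=0.040: state=(0.978, 0.021, 0.000)
t=0.060: state=(0.977, 0.022, 0.001)
continuing one RK4 step at a time; state shown every 25 steps (Δt=0.5):
t=0.500: state=(0.951, 0.042, 0.007)
t=1.000: state=(0.893, 0.085, 0.022)
t=1.500: state=(0.791, 0.159, 0.050)
t=2.000: state=(0.639, 0.261, 0.099)
t=2.260: state=(0.549, 0.316, 0.135)
next step: t=2.280: state=(0.542, 0.320, 0.138) — I has crossed 0.32
linear interpolation between t=2.260 (0.31615) and t=2.280 (0.32019) → t≈2.279

t = 2.279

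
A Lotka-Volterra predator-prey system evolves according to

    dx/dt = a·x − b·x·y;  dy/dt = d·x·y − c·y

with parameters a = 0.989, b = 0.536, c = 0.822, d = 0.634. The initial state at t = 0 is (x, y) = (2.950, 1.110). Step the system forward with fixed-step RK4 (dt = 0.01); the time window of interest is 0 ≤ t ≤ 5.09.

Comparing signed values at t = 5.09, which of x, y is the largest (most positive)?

largest component: y

t=0.000: state=(2.950, 1.110)
step 1 (dt=0.01): k1=(1.162, 1.164), k2=(1.155, 1.174), k3=(1.155, 1.174), k4=(1.148, 1.184); state += dt/6·(k1+2k2+2k3+k4)
t=0.010: state=(2.962, 1.122)
t=0.020: state=(2.973, 1.134)
t=0.030: state=(2.984, 1.146)
continuing one RK4 step at a time; state shown every 20 steps (Δt=0.2):
t=0.200: state=(3.147, 1.387)
t=0.400: state=(3.242, 1.767)
t=0.600: state=(3.188, 2.258)
t=0.800: state=(2.959, 2.834)
t=1.000: state=(2.578, 3.419)
t=1.200: state=(2.118, 3.908)
t=1.400: state=(1.667, 4.213)
t=1.600: state=(1.285, 4.307)
t=1.800: state=(0.990, 4.217)
t=2.000: state=(0.776, 3.998)
t=2.200: state=(0.626, 3.705)
t=2.400: state=(0.522, 3.379)
t=2.600: state=(0.450, 3.048)
t=2.800: state=(0.403, 2.729)
t=3.000: state=(0.372, 2.432)
t=3.200: state=(0.355, 2.160)
t=3.400: state=(0.348, 1.916)
t=3.600: state=(0.349, 1.699)
t=3.800: state=(0.358, 1.507)
t=4.000: state=(0.375, 1.340)
t=4.200: state=(0.399, 1.194)
t=4.400: state=(0.431, 1.067)
t=4.600: state=(0.471, 0.959)
t=4.800: state=(0.521, 0.866)
t=5.000: state=(0.581, 0.788)
t=5.090: state=(0.612, 0.757)
compare at T: x=0.612, y=0.757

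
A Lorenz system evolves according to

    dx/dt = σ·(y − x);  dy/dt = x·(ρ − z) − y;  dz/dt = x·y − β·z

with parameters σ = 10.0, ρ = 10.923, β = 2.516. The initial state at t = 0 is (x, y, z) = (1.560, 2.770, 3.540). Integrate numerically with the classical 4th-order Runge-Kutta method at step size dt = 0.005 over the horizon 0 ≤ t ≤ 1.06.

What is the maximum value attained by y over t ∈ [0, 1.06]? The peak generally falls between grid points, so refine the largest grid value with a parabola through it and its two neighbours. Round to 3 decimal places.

max y = 8.997

t=0.000: state=(1.560, 2.770, 3.540)
step 1 (dt=0.005): k1=(12.100, 8.747, -4.585), k2=(12.016, 8.967, -4.438), k3=(12.024, 8.964, -4.439), k4=(11.947, 9.182, -4.290); state += dt/6·(k1+2k2+2k3+k4)
t=0.005: state=(1.620, 2.815, 3.518)
t=0.010: state=(1.680, 2.862, 3.497)
t=0.015: state=(1.738, 2.911, 3.478)
continuing one RK4 step at a time; state shown every 10 steps (Δt=0.05):
t=0.050: state=(2.145, 3.312, 3.388)
t=0.100: state=(2.755, 4.050, 3.412)
t=0.150: state=(3.455, 4.971, 3.668)
t=0.200: state=(4.276, 6.044, 4.238)
t=0.250: state=(5.215, 7.185, 5.219)
t=0.300: state=(6.219, 8.225, 6.687)
t=0.350: state=(7.168, 8.895, 8.616)
t=0.400: state=(7.875, 8.905, 10.781)
t=0.450: state=(8.138, 8.120, 12.747)
t=0.500: state=(7.847, 6.725, 14.052)
t=0.550: state=(7.068, 5.151, 14.476)
t=0.600: state=(6.015, 3.802, 14.133)
t=0.650: state=(4.930, 2.861, 13.308)
t=0.700: state=(3.988, 2.313, 12.269)
t=0.750: state=(3.266, 2.056, 11.185)
t=0.800: state=(2.772, 1.993, 10.146)
t=0.850: state=(2.475, 2.056, 9.193)
t=0.900: state=(2.340, 2.208, 8.346)
t=0.950: state=(2.334, 2.436, 7.613)
t=1.000: state=(2.436, 2.738, 7.002)
t=1.050: state=(2.634, 3.120, 6.522)
t=1.060: state=(2.684, 3.206, 6.443)
largest grid value and its neighbours: y(0.370)=8.99154, y(0.375)=8.99701, y(0.380)=8.99465
parabola through these three points peaks at t≈0.376 with y≈8.99716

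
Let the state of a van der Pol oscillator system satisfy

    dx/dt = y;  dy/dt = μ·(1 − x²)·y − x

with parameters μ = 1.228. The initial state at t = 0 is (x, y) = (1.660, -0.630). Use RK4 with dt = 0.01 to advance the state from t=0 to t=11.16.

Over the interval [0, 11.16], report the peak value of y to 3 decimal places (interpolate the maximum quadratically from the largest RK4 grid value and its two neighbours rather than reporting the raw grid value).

max y = 2.919

t=0.000: state=(1.660, -0.630)
step 1 (dt=0.01): k1=(-0.630, -0.302), k2=(-0.632, -0.303), k3=(-0.632, -0.303), k4=(-0.633, -0.305); state += dt/6·(k1+2k2+2k3+k4)
t=0.010: state=(1.654, -0.633)
t=0.020: state=(1.647, -0.636)
t=0.030: state=(1.641, -0.639)
continuing one RK4 step at a time; state shown every 50 steps (Δt=0.5):
t=0.500: state=(1.298, -0.841)
t=1.000: state=(0.778, -1.306)
t=1.500: state=(-0.116, -2.399)
t=2.000: state=(-1.479, -2.351)
t=2.500: state=(-2.012, -0.076)
t=3.000: state=(-1.880, 0.457)
t=3.500: state=(-1.604, 0.640)
t=4.000: state=(-1.229, 0.885)
t=4.500: state=(-0.673, 1.419)
t=5.000: state=(0.306, 2.602)
t=5.500: state=(1.642, 1.942)
t=6.000: state=(2.010, -0.075)
t=6.500: state=(1.843, -0.490)
t=7.000: state=(1.553, -0.670)
t=7.500: state=(1.159, -0.940)
t=8.000: state=(0.558, -1.554)
t=8.500: state=(-0.515, -2.782)
t=9.000: state=(-1.775, -1.495)
t=9.500: state=(-2.000, 0.191)
t=10.000: state=(-1.804, 0.519)
t=10.500: state=(-1.500, 0.701)
t=11.000: state=(-1.083, 1.003)
t=11.160: state=(-0.911, 1.164)
largest grid value and its neighbours: y(5.190)=2.91749, y(5.200)=2.91876, y(5.210)=2.91792
parabola through these three points peaks at t≈5.201 with y≈2.91877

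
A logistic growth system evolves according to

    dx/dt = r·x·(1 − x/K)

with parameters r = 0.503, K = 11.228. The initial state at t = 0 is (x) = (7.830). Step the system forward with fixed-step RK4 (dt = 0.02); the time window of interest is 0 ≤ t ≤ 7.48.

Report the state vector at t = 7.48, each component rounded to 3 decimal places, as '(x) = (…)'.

(x) = (11.116)

t=0.000: state=(7.830)
step 1 (dt=0.02): k1=(1.192), k2=(1.190), k3=(1.190), k4=(1.187); state += dt/6·(k1+2k2+2k3+k4)
t=0.020: state=(7.854)
t=0.040: state=(7.877)
t=0.060: state=(7.901)
continuing one RK4 step at a time; state shown every 25 steps (Δt=0.5):
t=0.500: state=(8.395)
t=1.000: state=(8.894)
t=1.500: state=(9.325)
t=2.000: state=(9.690)
t=2.500: state=(9.995)
t=3.000: state=(10.245)
t=3.500: state=(10.448)
t=4.000: state=(10.612)
t=4.500: state=(10.743)
t=5.000: state=(10.847)
t=5.500: state=(10.930)
t=6.000: state=(10.995)
t=6.500: state=(11.046)
t=7.000: state=(11.086)
t=7.480: state=(11.116)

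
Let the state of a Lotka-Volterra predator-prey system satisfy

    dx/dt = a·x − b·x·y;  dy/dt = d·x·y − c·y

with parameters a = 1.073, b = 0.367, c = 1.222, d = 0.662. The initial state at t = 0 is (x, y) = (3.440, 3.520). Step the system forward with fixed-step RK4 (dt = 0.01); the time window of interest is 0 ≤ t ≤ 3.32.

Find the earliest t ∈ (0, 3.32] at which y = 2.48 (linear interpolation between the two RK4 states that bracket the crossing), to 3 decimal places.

t = 2.483

t=0.000: state=(3.440, 3.520)
step 1 (dt=0.01): k1=(-0.753, 3.715), k2=(-0.775, 3.725), k3=(-0.775, 3.725), k4=(-0.798, 3.736); state += dt/6·(k1+2k2+2k3+k4)
t=0.010: state=(3.432, 3.557)
t=0.020: state=(3.424, 3.595)
t=0.030: state=(3.415, 3.632)
continuing one RK4 step at a time; state shown every 20 steps (Δt=0.2):
t=0.200: state=(3.202, 4.287)
t=0.400: state=(2.819, 5.008)
t=0.600: state=(2.369, 5.531)
t=0.800: state=(1.937, 5.757)
t=1.000: state=(1.575, 5.684)
t=1.200: state=(1.299, 5.379)
t=1.400: state=(1.102, 4.934)
t=1.600: state=(0.968, 4.429)
t=1.800: state=(0.883, 3.920)
t=2.000: state=(0.836, 3.439)
t=2.200: state=(0.818, 3.004)
t=2.400: state=(0.825, 2.622)
t=2.480: state=(0.834, 2.485)
next step: t=2.490: state=(0.836, 2.468) — y has crossed 2.48
linear interpolation between t=2.480 (2.48476) and t=2.490 (2.46818) → t≈2.483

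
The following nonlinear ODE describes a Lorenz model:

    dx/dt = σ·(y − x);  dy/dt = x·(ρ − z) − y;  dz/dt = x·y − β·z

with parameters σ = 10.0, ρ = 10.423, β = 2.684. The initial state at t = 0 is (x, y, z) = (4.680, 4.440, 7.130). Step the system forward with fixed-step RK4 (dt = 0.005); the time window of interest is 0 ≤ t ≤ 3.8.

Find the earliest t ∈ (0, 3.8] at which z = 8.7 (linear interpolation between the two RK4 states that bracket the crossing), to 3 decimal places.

t = 0.224

t=0.000: state=(4.680, 4.440, 7.130)
step 1 (dt=0.005): k1=(-2.400, 10.971, 1.642), k2=(-2.066, 10.905, 1.733), k3=(-2.076, 10.907, 1.735), k4=(-1.751, 10.842, 1.828); state += dt/6·(k1+2k2+2k3+k4)
t=0.005: state=(4.670, 4.495, 7.139)
t=0.010: state=(4.662, 4.548, 7.148)
t=0.015: state=(4.658, 4.602, 7.159)
continuing one RK4 step at a time; state shown every 40 steps (Δt=0.2):
t=0.200: state=(5.517, 6.140, 8.420)
t=0.220: state=(5.639, 6.227, 8.652)
next step: t=0.225: state=(5.668, 6.245, 8.712) — z has crossed 8.7
linear interpolation between t=0.220 (8.65197) and t=0.225 (8.71172) → t≈0.224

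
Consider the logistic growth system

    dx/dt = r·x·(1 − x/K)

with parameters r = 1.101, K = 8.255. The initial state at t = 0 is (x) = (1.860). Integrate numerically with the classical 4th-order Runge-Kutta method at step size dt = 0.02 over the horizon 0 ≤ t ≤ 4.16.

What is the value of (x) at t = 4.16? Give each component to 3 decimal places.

t=0.000: state=(1.860)
step 1 (dt=0.02): k1=(1.586), k2=(1.596), k3=(1.596), k4=(1.606); state += dt/6·(k1+2k2+2k3+k4)
t=0.020: state=(1.892)
t=0.040: state=(1.924)
t=0.060: state=(1.957)
continuing one RK4 step at a time; state shown every 10 steps (Δt=0.2):
t=0.200: state=(2.196)
t=0.400: state=(2.569)
t=0.600: state=(2.974)
t=0.800: state=(3.404)
t=1.000: state=(3.851)
t=1.200: state=(4.305)
t=1.400: state=(4.755)
t=1.600: state=(5.190)
t=1.800: state=(5.601)
t=2.000: state=(5.981)
t=2.200: state=(6.325)
t=2.400: state=(6.632)
t=2.600: state=(6.900)
t=2.800: state=(7.131)
t=3.000: state=(7.328)
t=3.200: state=(7.495)
t=3.400: state=(7.634)
t=3.600: state=(7.749)
t=3.800: state=(7.844)
t=4.000: state=(7.922)
t=4.160: state=(7.974)

(x) = (7.974)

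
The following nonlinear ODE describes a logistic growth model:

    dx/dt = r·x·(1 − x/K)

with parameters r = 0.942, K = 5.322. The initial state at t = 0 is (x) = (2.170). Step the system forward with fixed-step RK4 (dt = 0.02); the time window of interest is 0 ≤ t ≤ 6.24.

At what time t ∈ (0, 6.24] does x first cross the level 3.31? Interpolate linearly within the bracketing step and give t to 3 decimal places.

t=0.000: state=(2.170)
step 1 (dt=0.02): k1=(1.211), k2=(1.213), k3=(1.213), k4=(1.215); state += dt/6·(k1+2k2+2k3+k4)
t=0.020: state=(2.194)
t=0.040: state=(2.219)
t=0.060: state=(2.243)
continuing one RK4 step at a time; state shown every 25 steps (Δt=0.5):
t=0.500: state=(2.791)
t=0.920: state=(3.304)
next step: t=0.940: state=(3.328) — x has crossed 3.31
linear interpolation between t=0.920 (3.30438) and t=0.940 (3.32793) → t≈0.925

t = 0.925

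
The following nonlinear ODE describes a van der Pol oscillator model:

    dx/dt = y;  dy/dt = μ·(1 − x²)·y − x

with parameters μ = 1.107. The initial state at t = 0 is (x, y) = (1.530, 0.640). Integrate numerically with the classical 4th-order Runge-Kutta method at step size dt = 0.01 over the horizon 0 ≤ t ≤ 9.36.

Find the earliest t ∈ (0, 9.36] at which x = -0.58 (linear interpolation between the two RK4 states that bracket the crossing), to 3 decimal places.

t=0.000: state=(1.530, 0.640)
step 1 (dt=0.01): k1=(0.640, -2.480), k2=(0.628, -2.472), k3=(0.628, -2.471), k4=(0.615, -2.463); state += dt/6·(k1+2k2+2k3+k4)
t=0.010: state=(1.536, 0.615)
t=0.020: state=(1.542, 0.591)
t=0.030: state=(1.548, 0.566)
continuing one RK4 step at a time; state shown every 50 steps (Δt=0.5):
t=0.500: state=(1.595, -0.263)
t=1.000: state=(1.348, -0.688)
t=1.500: state=(0.904, -1.120)
t=2.000: state=(0.160, -1.956)
t=2.310: state=(-0.556, -2.628)
next step: t=2.320: state=(-0.583, -2.642) — x has crossed -0.58
linear interpolation between t=2.310 (-0.55632) and t=2.320 (-0.58267) → t≈2.319

t = 2.319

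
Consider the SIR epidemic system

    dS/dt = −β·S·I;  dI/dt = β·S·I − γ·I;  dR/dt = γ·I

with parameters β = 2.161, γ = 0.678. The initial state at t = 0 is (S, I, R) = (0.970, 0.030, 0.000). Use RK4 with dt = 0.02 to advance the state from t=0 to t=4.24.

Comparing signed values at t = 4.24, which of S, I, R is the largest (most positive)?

t=0.000: state=(0.970, 0.030, 0.000)
step 1 (dt=0.02): k1=(-0.063, 0.043, 0.020), k2=(-0.064, 0.043, 0.021), k3=(-0.064, 0.043, 0.021), k4=(-0.065, 0.044, 0.021); state += dt/6·(k1+2k2+2k3+k4)
t=0.020: state=(0.969, 0.031, 0.000)
t=0.040: state=(0.967, 0.032, 0.001)
t=0.060: state=(0.966, 0.033, 0.001)
continuing one RK4 step at a time; state shown every 10 steps (Δt=0.2):
t=0.200: state=(0.956, 0.040, 0.005)
t=0.400: state=(0.937, 0.052, 0.011)
t=0.600: state=(0.913, 0.068, 0.019)
t=0.800: state=(0.883, 0.088, 0.030)
t=1.000: state=(0.846, 0.111, 0.043)
t=1.200: state=(0.802, 0.139, 0.060)
t=1.400: state=(0.750, 0.169, 0.081)
t=1.600: state=(0.692, 0.202, 0.106)
t=1.800: state=(0.630, 0.235, 0.135)
t=2.000: state=(0.565, 0.265, 0.169)
t=2.200: state=(0.501, 0.292, 0.207)
t=2.400: state=(0.440, 0.312, 0.248)
t=2.600: state=(0.383, 0.325, 0.291)
t=2.800: state=(0.332, 0.332, 0.336)
t=3.000: state=(0.288, 0.331, 0.381)
t=3.200: state=(0.250, 0.325, 0.426)
t=3.400: state=(0.218, 0.313, 0.469)
t=3.600: state=(0.191, 0.299, 0.510)
t=3.800: state=(0.168, 0.282, 0.550)
t=4.000: state=(0.149, 0.264, 0.587)
t=4.200: state=(0.134, 0.245, 0.621)
t=4.240: state=(0.131, 0.241, 0.628)
compare at T: S=0.131, I=0.241, R=0.628

largest component: R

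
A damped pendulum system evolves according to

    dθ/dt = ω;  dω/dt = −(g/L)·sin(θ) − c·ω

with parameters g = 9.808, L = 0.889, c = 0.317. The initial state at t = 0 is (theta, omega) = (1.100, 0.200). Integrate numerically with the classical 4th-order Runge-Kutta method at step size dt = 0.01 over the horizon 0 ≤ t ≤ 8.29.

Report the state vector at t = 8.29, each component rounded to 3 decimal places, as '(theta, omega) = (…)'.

(theta, omega) = (0.012, -0.956)

t=0.000: state=(1.100, 0.200)
step 1 (dt=0.01): k1=(0.200, -9.896), k2=(0.151, -9.885), k3=(0.151, -9.884), k4=(0.101, -9.872); state += dt/6·(k1+2k2+2k3+k4)
t=0.010: state=(1.102, 0.101)
t=0.020: state=(1.102, 0.003)
t=0.030: state=(1.102, -0.096)
continuing one RK4 step at a time; state shown every 50 steps (Δt=0.5):
t=0.500: state=(0.157, -3.217)
t=1.000: state=(-0.925, -0.296)
t=1.500: state=(-0.136, 2.757)
t=2.000: state=(0.787, 0.210)
t=2.500: state=(0.082, -2.371)
t=3.000: state=(-0.673, -0.047)
t=3.500: state=(-0.018, 2.032)
t=4.000: state=(0.573, -0.134)
t=4.500: state=(-0.042, -1.723)
t=5.000: state=(-0.484, 0.299)
t=5.500: state=(0.092, 1.436)
t=6.000: state=(0.401, -0.431)
t=6.500: state=(-0.130, -1.170)
t=7.000: state=(-0.324, 0.525)
t=7.500: state=(0.156, 0.925)
t=8.000: state=(0.254, -0.580)
t=8.290: state=(0.012, -0.956)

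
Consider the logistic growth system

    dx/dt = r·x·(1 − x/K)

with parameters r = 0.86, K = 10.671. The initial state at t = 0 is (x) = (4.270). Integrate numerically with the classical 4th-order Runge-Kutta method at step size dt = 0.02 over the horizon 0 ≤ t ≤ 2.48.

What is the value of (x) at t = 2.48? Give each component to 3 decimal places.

(x) = (9.061)

t=0.000: state=(4.270)
step 1 (dt=0.02): k1=(2.203), k2=(2.207), k3=(2.207), k4=(2.210); state += dt/6·(k1+2k2+2k3+k4)
t=0.020: state=(4.314)
t=0.040: state=(4.358)
t=0.060: state=(4.403)
continuing one RK4 step at a time; state shown every 5 steps (Δt=0.1):
t=0.100: state=(4.492)
t=0.200: state=(4.717)
t=0.300: state=(4.944)
t=0.400: state=(5.173)
t=0.500: state=(5.403)
t=0.600: state=(5.632)
t=0.700: state=(5.860)
t=0.800: state=(6.086)
t=0.900: state=(6.309)
t=1.000: state=(6.529)
t=1.100: state=(6.745)
t=1.200: state=(6.956)
t=1.300: state=(7.161)
t=1.400: state=(7.361)
t=1.500: state=(7.554)
t=1.600: state=(7.740)
t=1.700: state=(7.919)
t=1.800: state=(8.091)
t=1.900: state=(8.256)
t=2.000: state=(8.413)
t=2.100: state=(8.562)
t=2.200: state=(8.704)
t=2.300: state=(8.838)
t=2.400: state=(8.965)
t=2.480: state=(9.061)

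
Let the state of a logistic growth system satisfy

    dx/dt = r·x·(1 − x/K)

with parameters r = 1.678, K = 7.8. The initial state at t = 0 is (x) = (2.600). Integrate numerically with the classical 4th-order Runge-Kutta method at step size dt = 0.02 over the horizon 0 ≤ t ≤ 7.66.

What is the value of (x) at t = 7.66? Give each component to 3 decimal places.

t=0.000: state=(2.600)
step 1 (dt=0.02): k1=(2.909), k2=(2.925), k3=(2.925), k4=(2.941); state += dt/6·(k1+2k2+2k3+k4)
t=0.020: state=(2.658)
t=0.040: state=(2.718)
t=0.060: state=(2.777)
continuing one RK4 step at a time; state shown every 25 steps (Δt=0.5):
t=0.500: state=(4.184)
t=1.000: state=(5.679)
t=1.500: state=(6.716)
t=2.000: state=(7.291)
t=2.500: state=(7.572)
t=3.000: state=(7.700)
t=3.500: state=(7.756)
t=4.000: state=(7.781)
t=4.500: state=(7.792)
t=5.000: state=(7.796)
t=5.500: state=(7.798)
t=6.000: state=(7.799)
t=6.500: state=(7.800)
t=7.000: state=(7.800)
t=7.500: state=(7.800)
t=7.660: state=(7.800)

(x) = (7.800)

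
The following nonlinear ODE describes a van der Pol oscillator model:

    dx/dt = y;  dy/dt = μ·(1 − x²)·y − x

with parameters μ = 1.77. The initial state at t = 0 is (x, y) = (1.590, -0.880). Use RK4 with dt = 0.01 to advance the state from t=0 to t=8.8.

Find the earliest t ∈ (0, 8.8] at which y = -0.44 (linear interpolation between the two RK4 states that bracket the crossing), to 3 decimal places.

t = 2.089

t=0.000: state=(1.590, -0.880)
step 1 (dt=0.01): k1=(-0.880, 0.790), k2=(-0.876, 0.762), k3=(-0.876, 0.763), k4=(-0.872, 0.735); state += dt/6·(k1+2k2+2k3+k4)
t=0.010: state=(1.581, -0.872)
t=0.020: state=(1.573, -0.865)
t=0.030: state=(1.564, -0.859)
continuing one RK4 step at a time; state shown every 50 steps (Δt=0.5):
t=0.500: state=(1.174, -0.891)
t=1.000: state=(0.603, -1.533)
t=1.500: state=(-0.598, -3.446)
t=2.000: state=(-1.945, -0.920)
t=2.080: state=(-2.000, -0.480)
next step: t=2.090: state=(-2.004, -0.436) — y has crossed -0.44
linear interpolation between t=2.080 (-0.48049) and t=2.090 (-0.43608) → t≈2.089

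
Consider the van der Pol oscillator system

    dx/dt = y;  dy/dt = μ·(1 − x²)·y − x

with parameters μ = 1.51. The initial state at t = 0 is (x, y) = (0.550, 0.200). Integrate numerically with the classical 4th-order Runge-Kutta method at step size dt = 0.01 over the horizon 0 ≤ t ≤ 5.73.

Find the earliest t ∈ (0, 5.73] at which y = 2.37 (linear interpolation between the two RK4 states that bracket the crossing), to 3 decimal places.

t=0.000: state=(0.550, 0.200)
step 1 (dt=0.01): k1=(0.200, -0.339), k2=(0.198, -0.342), k3=(0.198, -0.342), k4=(0.197, -0.346); state += dt/6·(k1+2k2+2k3+k4)
t=0.010: state=(0.552, 0.197)
t=0.020: state=(0.554, 0.193)
t=0.030: state=(0.556, 0.190)
continuing one RK4 step at a time; state shown every 20 steps (Δt=0.2):
t=0.200: state=(0.582, 0.120)
t=0.400: state=(0.596, 0.015)
t=0.600: state=(0.587, -0.113)
t=0.800: state=(0.550, -0.265)
t=1.000: state=(0.479, -0.447)
t=1.200: state=(0.368, -0.670)
t=1.400: state=(0.207, -0.950)
t=1.600: state=(-0.017, -1.305)
t=1.800: state=(-0.318, -1.711)
t=2.000: state=(-0.696, -2.028)
t=2.200: state=(-1.103, -1.956)
t=2.400: state=(-1.443, -1.376)
t=2.600: state=(-1.644, -0.645)
t=2.800: state=(-1.715, -0.111)
t=3.000: state=(-1.703, 0.198)
t=3.200: state=(-1.645, 0.374)
t=3.400: state=(-1.558, 0.489)
t=3.600: state=(-1.450, 0.585)
t=3.800: state=(-1.324, 0.686)
t=4.000: state=(-1.175, 0.809)
t=4.200: state=(-0.997, 0.978)
t=4.400: state=(-0.778, 1.225)
t=4.600: state=(-0.498, 1.602)
t=4.800: state=(-0.124, 2.169)
t=4.850: state=(-0.012, 2.342)
next step: t=4.860: state=(0.012, 2.378) — y has crossed 2.37
linear interpolation between t=4.850 (2.34220) and t=4.860 (2.37784) → t≈4.858

t = 4.858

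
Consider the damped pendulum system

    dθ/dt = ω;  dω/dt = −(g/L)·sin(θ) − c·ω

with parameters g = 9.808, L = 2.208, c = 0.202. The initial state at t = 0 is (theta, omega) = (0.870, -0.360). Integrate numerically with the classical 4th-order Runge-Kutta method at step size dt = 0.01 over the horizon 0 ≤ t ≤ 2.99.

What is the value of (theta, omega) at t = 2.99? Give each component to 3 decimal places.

(theta, omega) = (0.644, 0.008)

t=0.000: state=(0.870, -0.360)
step 1 (dt=0.01): k1=(-0.360, -3.322), k2=(-0.377, -3.314), k3=(-0.377, -3.314), k4=(-0.393, -3.305); state += dt/6·(k1+2k2+2k3+k4)
t=0.010: state=(0.866, -0.393)
t=0.020: state=(0.862, -0.426)
t=0.030: state=(0.858, -0.459)
continuing one RK4 step at a time; state shown every 10 steps (Δt=0.1):
t=0.100: state=(0.818, -0.682)
t=0.200: state=(0.734, -0.977)
t=0.300: state=(0.624, -1.234)
t=0.400: state=(0.489, -1.442)
t=0.500: state=(0.337, -1.590)
t=0.600: state=(0.174, -1.669)
t=0.700: state=(0.006, -1.675)
t=0.800: state=(-0.159, -1.608)
t=0.900: state=(-0.314, -1.472)
t=1.000: state=(-0.452, -1.278)
t=1.100: state=(-0.568, -1.037)
t=1.200: state=(-0.658, -0.763)
t=1.300: state=(-0.719, -0.467)
t=1.400: state=(-0.751, -0.162)
t=1.500: state=(-0.752, 0.142)
t=1.600: state=(-0.723, 0.436)
t=1.700: state=(-0.665, 0.709)
t=1.800: state=(-0.582, 0.952)
t=1.900: state=(-0.476, 1.156)
t=2.000: state=(-0.353, 1.310)
t=2.100: state=(-0.216, 1.407)
t=2.200: state=(-0.073, 1.443)
t=2.300: state=(0.070, 1.414)
t=2.400: state=(0.208, 1.325)
t=2.500: state=(0.333, 1.180)
t=2.600: state=(0.442, 0.990)
t=2.700: state=(0.530, 0.764)
t=2.800: state=(0.594, 0.513)
t=2.900: state=(0.632, 0.249)
t=2.990: state=(0.644, 0.008)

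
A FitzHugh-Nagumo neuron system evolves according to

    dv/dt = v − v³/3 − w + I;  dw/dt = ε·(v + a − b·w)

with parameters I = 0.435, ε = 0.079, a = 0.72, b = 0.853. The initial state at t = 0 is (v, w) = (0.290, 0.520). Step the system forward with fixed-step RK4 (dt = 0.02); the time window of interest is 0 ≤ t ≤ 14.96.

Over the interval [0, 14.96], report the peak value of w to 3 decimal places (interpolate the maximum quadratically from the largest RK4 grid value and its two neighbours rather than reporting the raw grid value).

max w = 1.327

t=0.000: state=(0.290, 0.520)
step 1 (dt=0.02): k1=(0.197, 0.045), k2=(0.198, 0.045), k3=(0.198, 0.045), k4=(0.200, 0.045); state += dt/6·(k1+2k2+2k3+k4)
t=0.020: state=(0.294, 0.521)
t=0.040: state=(0.298, 0.522)
t=0.060: state=(0.302, 0.523)
continuing one RK4 step at a time; state shown every 25 steps (Δt=0.5):
t=0.500: state=(0.407, 0.544)
t=1.000: state=(0.568, 0.573)
t=1.500: state=(0.774, 0.608)
t=2.000: state=(1.002, 0.650)
t=2.500: state=(1.208, 0.700)
t=3.000: state=(1.350, 0.754)
t=3.500: state=(1.422, 0.811)
t=4.000: state=(1.444, 0.868)
t=4.500: state=(1.435, 0.924)
t=5.000: state=(1.409, 0.976)
t=5.500: state=(1.372, 1.026)
t=6.000: state=(1.329, 1.072)
t=6.500: state=(1.282, 1.115)
t=7.000: state=(1.229, 1.155)
t=7.500: state=(1.171, 1.192)
t=8.000: state=(1.108, 1.224)
t=8.500: state=(1.036, 1.253)
t=9.000: state=(0.953, 1.278)
t=9.500: state=(0.855, 1.299)
t=10.000: state=(0.732, 1.315)
t=10.500: state=(0.569, 1.325)
t=11.000: state=(0.336, 1.327)
t=11.500: state=(-0.024, 1.317)
t=12.000: state=(-0.597, 1.290)
t=12.500: state=(-1.323, 1.238)
t=13.000: state=(-1.808, 1.163)
t=13.500: state=(-1.955, 1.079)
t=14.000: state=(-1.970, 0.994)
t=14.500: state=(-1.952, 0.913)
t=14.960: state=(-1.928, 0.842)
largest grid value and its neighbours: w(10.840)=1.32722, w(10.860)=1.32722, w(10.880)=1.32721
parabola through these three points peaks at t≈10.858 with w≈1.32722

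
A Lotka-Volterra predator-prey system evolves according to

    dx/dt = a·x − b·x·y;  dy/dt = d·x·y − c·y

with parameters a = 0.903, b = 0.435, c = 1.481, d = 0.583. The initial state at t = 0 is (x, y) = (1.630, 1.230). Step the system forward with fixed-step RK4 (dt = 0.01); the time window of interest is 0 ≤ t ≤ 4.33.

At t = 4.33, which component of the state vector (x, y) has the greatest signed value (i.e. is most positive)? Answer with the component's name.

largest component: y

t=0.000: state=(1.630, 1.230)
step 1 (dt=0.01): k1=(0.600, -0.653), k2=(0.603, -0.649), k3=(0.603, -0.649), k4=(0.607, -0.645); state += dt/6·(k1+2k2+2k3+k4)
t=0.010: state=(1.636, 1.224)
t=0.020: state=(1.642, 1.217)
t=0.030: state=(1.648, 1.211)
continuing one RK4 step at a time; state shown every 20 steps (Δt=0.2):
t=0.200: state=(1.764, 1.114)
t=0.400: state=(1.925, 1.027)
t=0.600: state=(2.115, 0.967)
t=0.800: state=(2.333, 0.931)
t=1.000: state=(2.579, 0.922)
t=1.200: state=(2.850, 0.941)
t=1.400: state=(3.139, 0.992)
t=1.600: state=(3.437, 1.082)
t=1.800: state=(3.727, 1.222)
t=2.000: state=(3.981, 1.425)
t=2.200: state=(4.164, 1.705)
t=2.400: state=(4.235, 2.072)
t=2.600: state=(4.157, 2.517)
t=2.800: state=(3.917, 3.002)
t=3.000: state=(3.542, 3.452)
t=3.200: state=(3.094, 3.781)
t=3.400: state=(2.647, 3.928)
t=3.600: state=(2.254, 3.884)
t=3.800: state=(1.941, 3.686)
t=4.000: state=(1.708, 3.388)
t=4.200: state=(1.547, 3.044)
t=4.330: state=(1.474, 2.815)
compare at T: x=1.474, y=2.815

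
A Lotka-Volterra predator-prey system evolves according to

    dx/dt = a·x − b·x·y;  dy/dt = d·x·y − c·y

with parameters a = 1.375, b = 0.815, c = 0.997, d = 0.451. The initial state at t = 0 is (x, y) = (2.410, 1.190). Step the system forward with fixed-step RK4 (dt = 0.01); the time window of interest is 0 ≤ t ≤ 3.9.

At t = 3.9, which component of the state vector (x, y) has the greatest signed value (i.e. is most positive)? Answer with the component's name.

largest component: y

t=0.000: state=(2.410, 1.190)
step 1 (dt=0.01): k1=(0.976, 0.107), k2=(0.977, 0.110), k3=(0.977, 0.110), k4=(0.978, 0.112); state += dt/6·(k1+2k2+2k3+k4)
t=0.010: state=(2.420, 1.191)
t=0.020: state=(2.430, 1.192)
t=0.030: state=(2.439, 1.193)
continuing one RK4 step at a time; state shown every 20 steps (Δt=0.2):
t=0.200: state=(2.607, 1.222)
t=0.400: state=(2.801, 1.278)
t=0.600: state=(2.975, 1.359)
t=0.800: state=(3.113, 1.466)
t=1.000: state=(3.194, 1.596)
t=1.200: state=(3.203, 1.746)
t=1.400: state=(3.131, 1.905)
t=1.600: state=(2.985, 2.057)
t=1.800: state=(2.779, 2.186)
t=2.000: state=(2.542, 2.277)
t=2.200: state=(2.299, 2.320)
t=2.400: state=(2.073, 2.315)
t=2.600: state=(1.878, 2.266)
t=2.800: state=(1.720, 2.182)
t=3.000: state=(1.600, 2.076)
t=3.200: state=(1.516, 1.957)
t=3.400: state=(1.466, 1.834)
t=3.600: state=(1.445, 1.712)
t=3.800: state=(1.453, 1.598)
t=3.900: state=(1.467, 1.545)
compare at T: x=1.467, y=1.545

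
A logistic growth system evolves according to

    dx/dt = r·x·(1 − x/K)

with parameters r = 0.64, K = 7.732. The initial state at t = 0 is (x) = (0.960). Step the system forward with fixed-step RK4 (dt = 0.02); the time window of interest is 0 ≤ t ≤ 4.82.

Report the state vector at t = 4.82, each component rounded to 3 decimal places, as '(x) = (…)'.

t=0.000: state=(0.960)
step 1 (dt=0.02): k1=(0.538), k2=(0.541), k3=(0.541), k4=(0.543); state += dt/6·(k1+2k2+2k3+k4)
t=0.020: state=(0.971)
t=0.040: state=(0.982)
t=0.060: state=(0.993)
continuing one RK4 step at a time; state shown every 10 steps (Δt=0.2):
t=0.200: state=(1.073)
t=0.400: state=(1.197)
t=0.600: state=(1.332)
t=0.800: state=(1.479)
t=1.000: state=(1.638)
t=1.200: state=(1.810)
t=1.400: state=(1.993)
t=1.600: state=(2.188)
t=1.800: state=(2.394)
t=2.000: state=(2.611)
t=2.200: state=(2.837)
t=2.400: state=(3.070)
t=2.600: state=(3.310)
t=2.800: state=(3.554)
t=3.000: state=(3.801)
t=3.200: state=(4.048)
t=3.400: state=(4.294)
t=3.600: state=(4.536)
t=3.800: state=(4.773)
t=4.000: state=(5.003)
t=4.200: state=(5.225)
t=4.400: state=(5.437)
t=4.600: state=(5.638)
t=4.800: state=(5.828)
t=4.820: state=(5.846)

(x) = (5.846)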